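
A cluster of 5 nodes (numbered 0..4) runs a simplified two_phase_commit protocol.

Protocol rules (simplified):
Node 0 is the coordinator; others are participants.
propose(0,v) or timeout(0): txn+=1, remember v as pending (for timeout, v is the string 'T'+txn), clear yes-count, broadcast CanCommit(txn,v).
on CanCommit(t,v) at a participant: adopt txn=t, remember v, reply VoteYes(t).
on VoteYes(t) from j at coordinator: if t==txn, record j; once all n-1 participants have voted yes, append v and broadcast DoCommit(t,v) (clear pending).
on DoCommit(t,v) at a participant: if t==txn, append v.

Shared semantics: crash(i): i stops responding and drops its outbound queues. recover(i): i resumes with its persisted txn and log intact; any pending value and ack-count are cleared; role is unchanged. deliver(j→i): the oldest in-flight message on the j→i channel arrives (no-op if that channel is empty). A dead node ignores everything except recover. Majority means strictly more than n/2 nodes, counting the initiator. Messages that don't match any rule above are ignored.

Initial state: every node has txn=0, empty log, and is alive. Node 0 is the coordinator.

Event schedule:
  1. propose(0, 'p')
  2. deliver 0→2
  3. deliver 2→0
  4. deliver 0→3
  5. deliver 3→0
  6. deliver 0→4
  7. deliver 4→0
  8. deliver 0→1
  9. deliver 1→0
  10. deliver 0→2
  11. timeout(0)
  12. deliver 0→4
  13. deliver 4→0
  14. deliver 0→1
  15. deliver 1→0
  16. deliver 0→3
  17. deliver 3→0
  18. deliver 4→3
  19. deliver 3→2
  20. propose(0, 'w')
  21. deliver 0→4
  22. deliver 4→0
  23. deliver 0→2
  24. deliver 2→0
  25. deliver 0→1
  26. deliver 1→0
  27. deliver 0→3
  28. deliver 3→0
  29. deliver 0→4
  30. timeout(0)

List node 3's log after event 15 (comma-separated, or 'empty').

step 1 propose(0,'p'): 0={coor,t=1,log=-}
step 2 deliver 0→2: 2={part,t=1,log=-}
step 3 deliver 2→0: —
step 4 deliver 0→3: 3={part,t=1,log=-}
step 5 deliver 3→0: —
step 6 deliver 0→4: 4={part,t=1,log=-}
step 7 deliver 4→0: —
step 8 deliver 0→1: 1={part,t=1,log=-}
step 9 deliver 1→0: 0={coor,t=1,log=p}
step 10 deliver 0→2: 2={part,t=1,log=p}
step 11 timeout(0): 0={coor,t=2,log=p}
step 12 deliver 0→4: 4={part,t=1,log=p}
step 13 deliver 4→0: —
step 14 deliver 0→1: 1={part,t=1,log=p}
step 15 deliver 1→0: —

empty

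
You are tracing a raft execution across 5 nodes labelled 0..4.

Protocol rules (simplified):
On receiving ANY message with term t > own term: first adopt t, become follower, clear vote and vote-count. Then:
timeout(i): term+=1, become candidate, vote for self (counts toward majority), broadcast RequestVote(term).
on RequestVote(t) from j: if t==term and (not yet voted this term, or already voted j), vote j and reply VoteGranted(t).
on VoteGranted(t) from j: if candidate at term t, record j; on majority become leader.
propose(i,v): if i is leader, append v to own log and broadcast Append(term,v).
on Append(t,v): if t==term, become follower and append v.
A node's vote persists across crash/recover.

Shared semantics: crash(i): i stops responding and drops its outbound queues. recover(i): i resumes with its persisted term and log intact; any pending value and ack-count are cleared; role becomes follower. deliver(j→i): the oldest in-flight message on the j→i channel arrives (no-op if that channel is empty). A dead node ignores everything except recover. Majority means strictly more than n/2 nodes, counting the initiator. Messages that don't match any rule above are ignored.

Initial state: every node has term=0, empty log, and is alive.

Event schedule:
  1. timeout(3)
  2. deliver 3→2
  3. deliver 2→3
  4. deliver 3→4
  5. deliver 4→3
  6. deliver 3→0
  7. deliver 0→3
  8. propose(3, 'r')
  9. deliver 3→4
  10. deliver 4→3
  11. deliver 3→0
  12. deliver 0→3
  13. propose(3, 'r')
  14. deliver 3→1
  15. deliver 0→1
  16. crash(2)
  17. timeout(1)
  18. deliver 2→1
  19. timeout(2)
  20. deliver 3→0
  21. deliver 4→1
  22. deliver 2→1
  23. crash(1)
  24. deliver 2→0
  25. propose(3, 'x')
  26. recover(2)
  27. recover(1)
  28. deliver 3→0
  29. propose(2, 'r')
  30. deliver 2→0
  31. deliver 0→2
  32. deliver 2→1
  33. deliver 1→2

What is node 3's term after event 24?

after 1 — timeout(3): n3:cand/t1/[-]
after 2 — deliver 3→2: n2:foll/t1/[-]
after 3 — deliver 2→3: ·
after 4 — deliver 3→4: n4:foll/t1/[-]
after 5 — deliver 4→3: n3:lead/t1/[-]
after 6 — deliver 3→0: n0:foll/t1/[-]
after 7 — deliver 0→3: ·
after 8 — propose(3,'r'): n3:lead/t1/[r]
after 9 — deliver 3→4: n4:foll/t1/[r]
after 10 — deliver 4→3: ·
after 11 — deliver 3→0: n0:foll/t1/[r]
after 12 — deliver 0→3: ·
after 13 — propose(3,'r'): n3:lead/t1/[r,r]
after 14 — deliver 3→1: n1:foll/t1/[-]
after 15 — deliver 0→1: ·
after 16 — crash(2): n2:✗foll/t1/[-]
after 17 — timeout(1): n1:cand/t2/[-]
after 18 — deliver 2→1: ·
after 19 — timeout(2): ·
after 20 — deliver 3→0: n0:foll/t1/[r,r]
after 21 — deliver 4→1: ·
after 22 — deliver 2→1: ·
after 23 — crash(1): n1:✗cand/t2/[-]
after 24 — deliver 2→0: ·

1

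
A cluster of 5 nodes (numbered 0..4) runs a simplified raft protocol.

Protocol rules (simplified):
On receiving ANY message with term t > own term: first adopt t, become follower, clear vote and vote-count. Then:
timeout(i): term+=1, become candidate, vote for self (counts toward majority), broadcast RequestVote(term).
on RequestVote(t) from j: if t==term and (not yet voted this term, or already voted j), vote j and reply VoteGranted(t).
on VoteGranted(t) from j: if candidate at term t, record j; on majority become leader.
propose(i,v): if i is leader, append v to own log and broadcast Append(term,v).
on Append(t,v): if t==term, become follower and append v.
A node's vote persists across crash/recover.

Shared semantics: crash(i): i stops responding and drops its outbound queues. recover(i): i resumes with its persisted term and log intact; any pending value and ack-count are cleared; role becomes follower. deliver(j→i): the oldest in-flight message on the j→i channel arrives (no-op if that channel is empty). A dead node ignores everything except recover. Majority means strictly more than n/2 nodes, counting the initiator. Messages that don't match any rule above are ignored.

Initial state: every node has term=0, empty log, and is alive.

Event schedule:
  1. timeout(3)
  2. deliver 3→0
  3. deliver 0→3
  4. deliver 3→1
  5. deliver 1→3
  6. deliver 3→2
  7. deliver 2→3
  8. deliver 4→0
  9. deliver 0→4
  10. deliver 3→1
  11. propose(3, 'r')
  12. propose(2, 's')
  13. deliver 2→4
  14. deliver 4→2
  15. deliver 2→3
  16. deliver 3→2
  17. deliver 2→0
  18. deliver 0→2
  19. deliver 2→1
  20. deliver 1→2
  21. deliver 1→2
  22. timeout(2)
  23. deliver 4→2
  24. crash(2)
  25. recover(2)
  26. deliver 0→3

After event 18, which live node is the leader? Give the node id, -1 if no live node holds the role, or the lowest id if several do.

3

[1] timeout(3) → N3(cand t1 [-])
[2] deliver 3→0 → N0(foll t1 [-])
[3] deliver 0→3 → ∅
[4] deliver 3→1 → N1(foll t1 [-])
[5] deliver 1→3 → N3(lead t1 [-])
[6] deliver 3→2 → N2(foll t1 [-])
[7] deliver 2→3 → ∅
[8] deliver 4→0 → ∅
[9] deliver 0→4 → ∅
[10] deliver 3→1 → ∅
[11] propose(3,'r') → N3(lead t1 [r])
[12] propose(2,'s') → ∅
[13] deliver 2→4 → ∅
[14] deliver 4→2 → ∅
[15] deliver 2→3 → ∅
[16] deliver 3→2 → N2(foll t1 [r])
[17] deliver 2→0 → ∅
[18] deliver 0→2 → ∅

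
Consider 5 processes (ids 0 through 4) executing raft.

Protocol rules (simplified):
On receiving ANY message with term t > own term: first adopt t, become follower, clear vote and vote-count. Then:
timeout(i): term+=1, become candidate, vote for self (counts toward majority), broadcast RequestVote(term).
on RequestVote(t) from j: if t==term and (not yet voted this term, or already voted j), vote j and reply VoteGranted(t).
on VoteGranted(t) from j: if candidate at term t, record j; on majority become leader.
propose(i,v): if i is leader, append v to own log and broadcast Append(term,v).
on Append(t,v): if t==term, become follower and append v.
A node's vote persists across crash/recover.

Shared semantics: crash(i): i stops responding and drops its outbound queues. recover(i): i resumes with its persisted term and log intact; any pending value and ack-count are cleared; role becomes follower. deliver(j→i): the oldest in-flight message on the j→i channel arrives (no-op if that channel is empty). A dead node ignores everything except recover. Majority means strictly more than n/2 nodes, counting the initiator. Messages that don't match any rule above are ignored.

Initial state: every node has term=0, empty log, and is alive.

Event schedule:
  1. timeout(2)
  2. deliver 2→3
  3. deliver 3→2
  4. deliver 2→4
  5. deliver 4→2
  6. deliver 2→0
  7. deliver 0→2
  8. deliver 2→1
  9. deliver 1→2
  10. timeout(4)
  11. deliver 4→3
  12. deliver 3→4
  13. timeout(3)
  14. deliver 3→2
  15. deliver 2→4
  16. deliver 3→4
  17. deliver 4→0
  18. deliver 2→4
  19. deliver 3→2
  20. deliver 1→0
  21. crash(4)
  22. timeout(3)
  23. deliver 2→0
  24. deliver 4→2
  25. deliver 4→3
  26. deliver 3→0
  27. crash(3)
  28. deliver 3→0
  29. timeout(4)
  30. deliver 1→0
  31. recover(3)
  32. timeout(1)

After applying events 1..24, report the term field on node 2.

step 1 timeout(2): 2={cand,t=1,log=-}
step 2 deliver 2→3: 3={foll,t=1,log=-}
step 3 deliver 3→2: —
step 4 deliver 2→4: 4={foll,t=1,log=-}
step 5 deliver 4→2: 2={lead,t=1,log=-}
step 6 deliver 2→0: 0={foll,t=1,log=-}
step 7 deliver 0→2: —
step 8 deliver 2→1: 1={foll,t=1,log=-}
step 9 deliver 1→2: —
step 10 timeout(4): 4={cand,t=2,log=-}
step 11 deliver 4→3: 3={foll,t=2,log=-}
step 12 deliver 3→4: —
step 13 timeout(3): 3={cand,t=3,log=-}
step 14 deliver 3→2: 2={foll,t=3,log=-}
step 15 deliver 2→4: —
step 16 deliver 3→4: 4={foll,t=3,log=-}
step 17 deliver 4→0: 0={foll,t=2,log=-}
step 18 deliver 2→4: —
step 19 deliver 3→2: —
step 20 deliver 1→0: —
step 21 crash(4): 4={✗foll,t=3,log=-}
step 22 timeout(3): 3={cand,t=4,log=-}
step 23 deliver 2→0: —
step 24 deliver 4→2: —

3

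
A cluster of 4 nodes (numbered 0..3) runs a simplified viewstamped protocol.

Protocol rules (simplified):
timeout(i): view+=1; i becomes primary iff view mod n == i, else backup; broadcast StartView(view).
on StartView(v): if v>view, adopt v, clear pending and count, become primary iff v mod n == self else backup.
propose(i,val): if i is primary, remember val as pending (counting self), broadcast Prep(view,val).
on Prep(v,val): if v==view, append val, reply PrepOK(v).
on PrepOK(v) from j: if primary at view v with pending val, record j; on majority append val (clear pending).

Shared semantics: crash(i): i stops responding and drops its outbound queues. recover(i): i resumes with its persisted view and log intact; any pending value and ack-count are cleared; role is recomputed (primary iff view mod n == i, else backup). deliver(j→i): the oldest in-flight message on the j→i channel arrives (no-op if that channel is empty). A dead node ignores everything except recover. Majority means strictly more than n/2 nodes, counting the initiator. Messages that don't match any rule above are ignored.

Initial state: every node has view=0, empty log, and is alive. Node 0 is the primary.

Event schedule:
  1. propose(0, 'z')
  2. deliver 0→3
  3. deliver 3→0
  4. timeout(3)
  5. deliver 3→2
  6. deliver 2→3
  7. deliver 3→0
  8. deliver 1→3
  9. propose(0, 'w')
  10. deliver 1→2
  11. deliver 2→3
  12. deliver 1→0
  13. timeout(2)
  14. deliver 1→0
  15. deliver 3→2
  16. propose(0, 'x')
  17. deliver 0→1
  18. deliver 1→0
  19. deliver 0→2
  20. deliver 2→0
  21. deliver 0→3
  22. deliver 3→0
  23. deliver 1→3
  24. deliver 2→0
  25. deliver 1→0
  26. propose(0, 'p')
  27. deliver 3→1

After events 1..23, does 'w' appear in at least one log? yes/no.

no

e1 propose(0,'z'): ·
e2 deliver 0→3: 3[back,v=0,z]
e3 deliver 3→0: ·
e4 timeout(3): 3[back,v=1,z]
e5 deliver 3→2: 2[back,v=1,-]
e6 deliver 2→3: ·
e7 deliver 3→0: 0[back,v=1,-]
e8 deliver 1→3: ·
e9 propose(0,'w'): ·
e10 deliver 1→2: ·
e11 deliver 2→3: ·
e12 deliver 1→0: ·
e13 timeout(2): 2[prim,v=2,-]
e14 deliver 1→0: ·
e15 deliver 3→2: ·
e16 propose(0,'x'): ·
e17 deliver 0→1: 1[back,v=0,z]
e18 deliver 1→0: ·
e19 deliver 0→2: ·
e20 deliver 2→0: 0[back,v=2,-]
e21 deliver 0→3: ·
e22 deliver 3→0: ·
e23 deliver 1→3: ·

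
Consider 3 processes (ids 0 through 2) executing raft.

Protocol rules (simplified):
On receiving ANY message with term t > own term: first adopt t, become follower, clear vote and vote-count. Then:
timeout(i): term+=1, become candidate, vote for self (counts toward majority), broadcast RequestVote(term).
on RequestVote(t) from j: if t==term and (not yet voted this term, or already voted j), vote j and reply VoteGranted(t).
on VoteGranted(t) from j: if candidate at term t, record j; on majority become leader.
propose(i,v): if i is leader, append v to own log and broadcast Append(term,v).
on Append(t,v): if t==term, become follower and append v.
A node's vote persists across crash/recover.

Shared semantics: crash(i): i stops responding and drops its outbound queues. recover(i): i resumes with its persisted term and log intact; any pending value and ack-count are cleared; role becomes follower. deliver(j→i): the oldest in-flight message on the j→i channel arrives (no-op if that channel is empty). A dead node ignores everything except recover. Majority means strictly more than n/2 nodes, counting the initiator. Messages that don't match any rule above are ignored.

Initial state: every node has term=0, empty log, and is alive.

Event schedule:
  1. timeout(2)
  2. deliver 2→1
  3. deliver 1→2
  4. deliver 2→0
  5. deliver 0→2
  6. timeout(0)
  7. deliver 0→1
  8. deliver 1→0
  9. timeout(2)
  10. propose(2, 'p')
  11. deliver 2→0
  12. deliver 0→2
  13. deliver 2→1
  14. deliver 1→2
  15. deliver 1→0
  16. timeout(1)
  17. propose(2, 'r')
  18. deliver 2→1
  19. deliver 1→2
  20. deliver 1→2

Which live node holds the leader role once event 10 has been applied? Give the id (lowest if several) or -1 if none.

step 1 timeout(2): 2={cand,t=1,log=-}
step 2 deliver 2→1: 1={foll,t=1,log=-}
step 3 deliver 1→2: 2={lead,t=1,log=-}
step 4 deliver 2→0: 0={foll,t=1,log=-}
step 5 deliver 0→2: —
step 6 timeout(0): 0={cand,t=2,log=-}
step 7 deliver 0→1: 1={foll,t=2,log=-}
step 8 deliver 1→0: 0={lead,t=2,log=-}
step 9 timeout(2): 2={cand,t=2,log=-}
step 10 propose(2,'p'): —

0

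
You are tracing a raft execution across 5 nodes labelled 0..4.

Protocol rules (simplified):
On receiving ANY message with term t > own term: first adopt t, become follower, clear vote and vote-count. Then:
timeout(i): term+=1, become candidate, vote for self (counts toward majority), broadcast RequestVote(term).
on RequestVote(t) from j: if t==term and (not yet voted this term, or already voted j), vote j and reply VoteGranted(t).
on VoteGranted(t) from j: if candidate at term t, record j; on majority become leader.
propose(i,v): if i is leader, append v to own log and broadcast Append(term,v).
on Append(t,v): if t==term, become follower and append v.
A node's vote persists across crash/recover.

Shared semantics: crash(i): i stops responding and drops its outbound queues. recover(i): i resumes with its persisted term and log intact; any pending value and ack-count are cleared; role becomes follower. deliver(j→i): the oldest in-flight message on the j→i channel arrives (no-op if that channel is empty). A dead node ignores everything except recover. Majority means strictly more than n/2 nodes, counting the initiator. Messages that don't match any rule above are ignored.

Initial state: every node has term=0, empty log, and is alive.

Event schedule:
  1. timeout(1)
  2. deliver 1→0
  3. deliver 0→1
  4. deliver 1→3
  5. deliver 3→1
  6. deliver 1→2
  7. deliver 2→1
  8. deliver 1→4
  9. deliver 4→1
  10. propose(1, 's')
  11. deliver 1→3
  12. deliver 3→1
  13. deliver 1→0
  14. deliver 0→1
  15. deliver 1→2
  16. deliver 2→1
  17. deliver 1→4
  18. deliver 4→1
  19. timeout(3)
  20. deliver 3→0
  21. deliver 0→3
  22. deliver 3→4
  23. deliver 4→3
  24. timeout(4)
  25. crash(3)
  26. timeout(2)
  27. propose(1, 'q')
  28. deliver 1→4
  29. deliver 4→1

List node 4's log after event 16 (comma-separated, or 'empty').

after 1 — timeout(1): n1:cand/t1/[-]
after 2 — deliver 1→0: n0:foll/t1/[-]
after 3 — deliver 0→1: ·
after 4 — deliver 1→3: n3:foll/t1/[-]
after 5 — deliver 3→1: n1:lead/t1/[-]
after 6 — deliver 1→2: n2:foll/t1/[-]
after 7 — deliver 2→1: ·
after 8 — deliver 1→4: n4:foll/t1/[-]
after 9 — deliver 4→1: ·
after 10 — propose(1,'s'): n1:lead/t1/[s]
after 11 — deliver 1→3: n3:foll/t1/[s]
after 12 — deliver 3→1: ·
after 13 — deliver 1→0: n0:foll/t1/[s]
after 14 — deliver 0→1: ·
after 15 — deliver 1→2: n2:foll/t1/[s]
after 16 — deliver 2→1: ·

empty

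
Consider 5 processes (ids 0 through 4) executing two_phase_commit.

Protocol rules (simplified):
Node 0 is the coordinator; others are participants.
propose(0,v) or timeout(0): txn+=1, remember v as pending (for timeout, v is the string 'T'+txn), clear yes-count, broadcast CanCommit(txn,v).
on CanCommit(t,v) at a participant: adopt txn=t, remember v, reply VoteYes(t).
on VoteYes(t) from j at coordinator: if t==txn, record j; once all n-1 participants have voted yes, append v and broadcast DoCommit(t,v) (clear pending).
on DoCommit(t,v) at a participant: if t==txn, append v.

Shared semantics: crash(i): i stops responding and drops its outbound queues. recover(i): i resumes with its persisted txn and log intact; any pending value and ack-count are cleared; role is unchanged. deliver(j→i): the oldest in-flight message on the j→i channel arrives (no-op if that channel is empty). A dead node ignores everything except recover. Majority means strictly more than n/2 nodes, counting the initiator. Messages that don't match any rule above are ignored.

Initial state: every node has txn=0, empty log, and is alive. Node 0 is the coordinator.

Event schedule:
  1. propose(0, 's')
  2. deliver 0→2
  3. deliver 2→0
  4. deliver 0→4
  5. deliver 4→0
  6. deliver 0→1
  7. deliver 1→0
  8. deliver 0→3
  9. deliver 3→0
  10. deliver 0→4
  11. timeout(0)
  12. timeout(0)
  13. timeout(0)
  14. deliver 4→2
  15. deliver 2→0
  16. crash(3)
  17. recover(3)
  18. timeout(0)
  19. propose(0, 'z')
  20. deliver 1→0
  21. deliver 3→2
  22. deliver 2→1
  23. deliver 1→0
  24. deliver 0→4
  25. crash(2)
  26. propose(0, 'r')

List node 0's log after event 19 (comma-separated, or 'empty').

step 1 propose(0,'s'): 0={coor,t=1,log=-}
step 2 deliver 0→2: 2={part,t=1,log=-}
step 3 deliver 2→0: —
step 4 deliver 0→4: 4={part,t=1,log=-}
step 5 deliver 4→0: —
step 6 deliver 0→1: 1={part,t=1,log=-}
step 7 deliver 1→0: —
step 8 deliver 0→3: 3={part,t=1,log=-}
step 9 deliver 3→0: 0={coor,t=1,log=s}
step 10 deliver 0→4: 4={part,t=1,log=s}
step 11 timeout(0): 0={coor,t=2,log=s}
step 12 timeout(0): 0={coor,t=3,log=s}
step 13 timeout(0): 0={coor,t=4,log=s}
step 14 deliver 4→2: —
step 15 deliver 2→0: —
step 16 crash(3): 3={✗part,t=1,log=-}
step 17 recover(3): 3={part,t=1,log=-}
step 18 timeout(0): 0={coor,t=5,log=s}
step 19 propose(0,'z'): 0={coor,t=6,log=s}

s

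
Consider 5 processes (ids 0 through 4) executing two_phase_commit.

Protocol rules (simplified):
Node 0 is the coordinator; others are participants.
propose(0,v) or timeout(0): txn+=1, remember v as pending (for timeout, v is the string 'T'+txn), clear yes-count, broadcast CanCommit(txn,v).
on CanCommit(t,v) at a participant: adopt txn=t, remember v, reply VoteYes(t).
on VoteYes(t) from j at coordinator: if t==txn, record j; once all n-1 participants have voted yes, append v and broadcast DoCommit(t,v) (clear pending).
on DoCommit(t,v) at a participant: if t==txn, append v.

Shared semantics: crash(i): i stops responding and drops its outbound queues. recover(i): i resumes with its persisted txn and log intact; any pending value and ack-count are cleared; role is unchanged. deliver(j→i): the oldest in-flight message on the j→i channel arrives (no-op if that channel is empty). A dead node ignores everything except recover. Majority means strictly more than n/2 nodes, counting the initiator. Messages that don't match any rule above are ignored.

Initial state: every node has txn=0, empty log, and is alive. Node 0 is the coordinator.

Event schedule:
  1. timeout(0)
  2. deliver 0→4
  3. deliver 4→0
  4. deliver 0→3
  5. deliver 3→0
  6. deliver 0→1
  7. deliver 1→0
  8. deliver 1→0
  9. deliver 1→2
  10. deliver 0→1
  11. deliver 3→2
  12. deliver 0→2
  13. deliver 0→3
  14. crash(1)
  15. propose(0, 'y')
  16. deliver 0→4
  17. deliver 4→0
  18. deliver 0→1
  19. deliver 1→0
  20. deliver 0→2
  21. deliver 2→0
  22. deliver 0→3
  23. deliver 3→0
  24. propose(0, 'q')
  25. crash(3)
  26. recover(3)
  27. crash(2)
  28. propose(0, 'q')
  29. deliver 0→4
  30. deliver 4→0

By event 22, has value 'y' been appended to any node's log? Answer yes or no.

after 1 — timeout(0): n0:coor/t1/[-]
after 2 — deliver 0→4: n4:part/t1/[-]
after 3 — deliver 4→0: ·
after 4 — deliver 0→3: n3:part/t1/[-]
after 5 — deliver 3→0: ·
after 6 — deliver 0→1: n1:part/t1/[-]
after 7 — deliver 1→0: ·
after 8 — deliver 1→0: ·
after 9 — deliver 1→2: ·
after 10 — deliver 0→1: ·
after 11 — deliver 3→2: ·
after 12 — deliver 0→2: n2:part/t1/[-]
after 13 — deliver 0→3: ·
after 14 — crash(1): n1:✗part/t1/[-]
after 15 — propose(0,'y'): n0:coor/t2/[-]
after 16 — deliver 0→4: n4:part/t2/[-]
after 17 — deliver 4→0: ·
after 18 — deliver 0→1: ·
after 19 — deliver 1→0: ·
after 20 — deliver 0→2: n2:part/t2/[-]
after 21 — deliver 2→0: ·
after 22 — deliver 0→3: n3:part/t2/[-]

no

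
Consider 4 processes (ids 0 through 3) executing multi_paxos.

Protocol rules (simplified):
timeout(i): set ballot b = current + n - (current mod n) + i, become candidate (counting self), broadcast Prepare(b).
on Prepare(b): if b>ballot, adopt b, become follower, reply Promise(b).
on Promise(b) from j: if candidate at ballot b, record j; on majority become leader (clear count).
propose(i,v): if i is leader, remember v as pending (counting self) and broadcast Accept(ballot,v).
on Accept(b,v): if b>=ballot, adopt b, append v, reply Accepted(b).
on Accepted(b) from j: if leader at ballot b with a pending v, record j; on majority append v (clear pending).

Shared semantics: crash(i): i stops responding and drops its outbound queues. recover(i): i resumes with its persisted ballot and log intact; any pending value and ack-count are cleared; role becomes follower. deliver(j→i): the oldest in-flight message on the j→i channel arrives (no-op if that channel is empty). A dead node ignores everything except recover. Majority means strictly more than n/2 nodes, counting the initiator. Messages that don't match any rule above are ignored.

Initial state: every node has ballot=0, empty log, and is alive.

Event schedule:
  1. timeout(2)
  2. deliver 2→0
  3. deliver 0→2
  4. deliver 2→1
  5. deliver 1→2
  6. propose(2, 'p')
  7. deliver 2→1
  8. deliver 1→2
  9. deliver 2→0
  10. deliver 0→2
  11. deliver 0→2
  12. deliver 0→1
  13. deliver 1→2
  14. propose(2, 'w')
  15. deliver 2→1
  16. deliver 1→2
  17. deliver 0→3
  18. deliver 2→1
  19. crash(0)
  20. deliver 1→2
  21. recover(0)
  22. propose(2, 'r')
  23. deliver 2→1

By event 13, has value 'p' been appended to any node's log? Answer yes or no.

yes

[1] timeout(2) → N2(cand b6 [-])
[2] deliver 2→0 → N0(foll b6 [-])
[3] deliver 0→2 → ∅
[4] deliver 2→1 → N1(foll b6 [-])
[5] deliver 1→2 → N2(lead b6 [-])
[6] propose(2,'p') → ∅
[7] deliver 2→1 → N1(foll b6 [p])
[8] deliver 1→2 → ∅
[9] deliver 2→0 → N0(foll b6 [p])
[10] deliver 0→2 → N2(lead b6 [p])
[11] deliver 0→2 → ∅
[12] deliver 0→1 → ∅
[13] deliver 1→2 → ∅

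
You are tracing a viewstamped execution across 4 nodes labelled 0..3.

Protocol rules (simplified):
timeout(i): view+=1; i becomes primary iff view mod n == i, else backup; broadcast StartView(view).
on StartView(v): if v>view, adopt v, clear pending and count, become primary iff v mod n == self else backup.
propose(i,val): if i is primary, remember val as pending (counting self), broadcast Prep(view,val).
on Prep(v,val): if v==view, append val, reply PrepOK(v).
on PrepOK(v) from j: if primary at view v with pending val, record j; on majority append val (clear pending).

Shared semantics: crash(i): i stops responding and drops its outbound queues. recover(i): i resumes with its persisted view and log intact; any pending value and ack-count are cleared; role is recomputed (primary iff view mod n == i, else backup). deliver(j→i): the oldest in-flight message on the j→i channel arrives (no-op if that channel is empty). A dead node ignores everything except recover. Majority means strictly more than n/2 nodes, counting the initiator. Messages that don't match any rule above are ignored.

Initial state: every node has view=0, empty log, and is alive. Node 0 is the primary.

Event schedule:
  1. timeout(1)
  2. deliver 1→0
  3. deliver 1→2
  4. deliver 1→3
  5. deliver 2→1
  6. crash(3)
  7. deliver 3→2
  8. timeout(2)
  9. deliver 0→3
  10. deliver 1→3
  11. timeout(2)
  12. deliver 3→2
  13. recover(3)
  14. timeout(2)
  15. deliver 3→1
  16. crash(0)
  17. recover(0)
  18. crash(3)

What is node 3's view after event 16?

1

e1 timeout(1): 1[prim,v=1,-]
e2 deliver 1→0: 0[back,v=1,-]
e3 deliver 1→2: 2[back,v=1,-]
e4 deliver 1→3: 3[back,v=1,-]
e5 deliver 2→1: ·
e6 crash(3): 3[✗back,v=1,-]
e7 deliver 3→2: ·
e8 timeout(2): 2[prim,v=2,-]
e9 deliver 0→3: ·
e10 deliver 1→3: ·
e11 timeout(2): 2[back,v=3,-]
e12 deliver 3→2: ·
e13 recover(3): 3[back,v=1,-]
e14 timeout(2): 2[back,v=4,-]
e15 deliver 3→1: ·
e16 crash(0): 0[✗back,v=1,-]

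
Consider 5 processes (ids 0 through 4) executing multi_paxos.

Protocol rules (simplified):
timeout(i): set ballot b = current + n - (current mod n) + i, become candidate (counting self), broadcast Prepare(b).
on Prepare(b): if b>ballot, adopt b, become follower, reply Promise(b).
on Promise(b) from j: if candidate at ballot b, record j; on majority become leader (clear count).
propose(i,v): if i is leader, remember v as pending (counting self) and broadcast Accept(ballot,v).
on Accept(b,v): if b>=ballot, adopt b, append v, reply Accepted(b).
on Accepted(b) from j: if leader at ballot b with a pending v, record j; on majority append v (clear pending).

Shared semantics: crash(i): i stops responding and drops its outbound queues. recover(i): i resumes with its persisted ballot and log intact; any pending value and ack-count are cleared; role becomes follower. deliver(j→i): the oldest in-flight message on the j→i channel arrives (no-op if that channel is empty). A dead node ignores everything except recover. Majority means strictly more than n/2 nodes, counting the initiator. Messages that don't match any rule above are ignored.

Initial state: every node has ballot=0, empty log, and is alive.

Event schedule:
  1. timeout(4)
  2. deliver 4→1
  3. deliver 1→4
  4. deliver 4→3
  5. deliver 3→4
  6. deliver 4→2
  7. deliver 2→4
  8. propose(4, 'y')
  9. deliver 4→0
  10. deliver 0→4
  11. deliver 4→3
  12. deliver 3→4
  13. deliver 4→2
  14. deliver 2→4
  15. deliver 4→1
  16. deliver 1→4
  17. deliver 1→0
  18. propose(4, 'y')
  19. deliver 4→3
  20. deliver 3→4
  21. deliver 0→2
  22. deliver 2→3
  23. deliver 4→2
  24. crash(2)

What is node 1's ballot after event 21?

9

step 1 timeout(4): 4={cand,b=9,log=-}
step 2 deliver 4→1: 1={foll,b=9,log=-}
step 3 deliver 1→4: —
step 4 deliver 4→3: 3={foll,b=9,log=-}
step 5 deliver 3→4: 4={lead,b=9,log=-}
step 6 deliver 4→2: 2={foll,b=9,log=-}
step 7 deliver 2→4: —
step 8 propose(4,'y'): —
step 9 deliver 4→0: 0={foll,b=9,log=-}
step 10 deliver 0→4: —
step 11 deliver 4→3: 3={foll,b=9,log=y}
step 12 deliver 3→4: —
step 13 deliver 4→2: 2={foll,b=9,log=y}
step 14 deliver 2→4: 4={lead,b=9,log=y}
step 15 deliver 4→1: 1={foll,b=9,log=y}
step 16 deliver 1→4: —
step 17 deliver 1→0: —
step 18 propose(4,'y'): —
step 19 deliver 4→3: 3={foll,b=9,log=y,y}
step 20 deliver 3→4: —
step 21 deliver 0→2: —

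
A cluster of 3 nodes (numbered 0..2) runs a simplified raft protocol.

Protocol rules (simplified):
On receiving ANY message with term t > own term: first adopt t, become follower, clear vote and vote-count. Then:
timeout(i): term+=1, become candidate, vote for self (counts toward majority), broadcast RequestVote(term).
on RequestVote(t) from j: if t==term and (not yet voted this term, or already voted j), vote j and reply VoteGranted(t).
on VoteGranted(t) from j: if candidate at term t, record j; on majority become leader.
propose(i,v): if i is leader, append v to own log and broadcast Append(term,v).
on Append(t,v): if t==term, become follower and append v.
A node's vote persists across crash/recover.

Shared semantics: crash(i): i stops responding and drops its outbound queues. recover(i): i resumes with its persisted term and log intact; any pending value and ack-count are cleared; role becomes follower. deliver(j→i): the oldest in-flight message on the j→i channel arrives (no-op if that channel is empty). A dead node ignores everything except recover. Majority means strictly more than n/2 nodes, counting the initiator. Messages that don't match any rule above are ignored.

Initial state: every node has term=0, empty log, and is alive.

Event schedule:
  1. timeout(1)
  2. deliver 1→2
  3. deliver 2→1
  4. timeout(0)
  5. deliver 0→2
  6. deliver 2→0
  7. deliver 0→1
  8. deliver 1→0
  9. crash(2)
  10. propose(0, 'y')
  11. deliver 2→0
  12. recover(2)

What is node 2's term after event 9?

1

[1] timeout(1) → N1(cand t1 [-])
[2] deliver 1→2 → N2(foll t1 [-])
[3] deliver 2→1 → N1(lead t1 [-])
[4] timeout(0) → N0(cand t1 [-])
[5] deliver 0→2 → ∅
[6] deliver 2→0 → ∅
[7] deliver 0→1 → ∅
[8] deliver 1→0 → ∅
[9] crash(2) → N2(✗foll t1 [-])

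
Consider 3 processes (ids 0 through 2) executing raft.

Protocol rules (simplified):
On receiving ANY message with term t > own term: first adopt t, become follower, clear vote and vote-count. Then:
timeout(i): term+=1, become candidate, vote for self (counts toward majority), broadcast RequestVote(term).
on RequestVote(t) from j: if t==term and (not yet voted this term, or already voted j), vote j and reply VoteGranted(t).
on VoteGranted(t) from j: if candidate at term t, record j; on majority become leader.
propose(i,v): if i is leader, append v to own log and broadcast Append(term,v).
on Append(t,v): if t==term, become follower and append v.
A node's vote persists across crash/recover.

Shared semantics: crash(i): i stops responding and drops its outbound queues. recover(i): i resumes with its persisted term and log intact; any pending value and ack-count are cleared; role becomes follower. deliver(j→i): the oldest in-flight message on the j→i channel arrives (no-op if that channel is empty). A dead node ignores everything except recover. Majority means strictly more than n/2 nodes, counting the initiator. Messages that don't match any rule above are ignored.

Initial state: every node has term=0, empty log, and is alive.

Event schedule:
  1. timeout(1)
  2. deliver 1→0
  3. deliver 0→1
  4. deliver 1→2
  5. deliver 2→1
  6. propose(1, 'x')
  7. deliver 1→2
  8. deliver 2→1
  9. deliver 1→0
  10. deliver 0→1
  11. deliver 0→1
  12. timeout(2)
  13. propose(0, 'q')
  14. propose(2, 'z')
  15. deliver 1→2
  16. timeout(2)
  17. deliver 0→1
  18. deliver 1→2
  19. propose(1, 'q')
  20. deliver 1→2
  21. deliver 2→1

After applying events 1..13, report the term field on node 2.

after 1 — timeout(1): n1:cand/t1/[-]
after 2 — deliver 1→0: n0:foll/t1/[-]
after 3 — deliver 0→1: n1:lead/t1/[-]
after 4 — deliver 1→2: n2:foll/t1/[-]
after 5 — deliver 2→1: ·
after 6 — propose(1,'x'): n1:lead/t1/[x]
after 7 — deliver 1→2: n2:foll/t1/[x]
after 8 — deliver 2→1: ·
after 9 — deliver 1→0: n0:foll/t1/[x]
after 10 — deliver 0→1: ·
after 11 — deliver 0→1: ·
after 12 — timeout(2): n2:cand/t2/[x]
after 13 — propose(0,'q'): ·

2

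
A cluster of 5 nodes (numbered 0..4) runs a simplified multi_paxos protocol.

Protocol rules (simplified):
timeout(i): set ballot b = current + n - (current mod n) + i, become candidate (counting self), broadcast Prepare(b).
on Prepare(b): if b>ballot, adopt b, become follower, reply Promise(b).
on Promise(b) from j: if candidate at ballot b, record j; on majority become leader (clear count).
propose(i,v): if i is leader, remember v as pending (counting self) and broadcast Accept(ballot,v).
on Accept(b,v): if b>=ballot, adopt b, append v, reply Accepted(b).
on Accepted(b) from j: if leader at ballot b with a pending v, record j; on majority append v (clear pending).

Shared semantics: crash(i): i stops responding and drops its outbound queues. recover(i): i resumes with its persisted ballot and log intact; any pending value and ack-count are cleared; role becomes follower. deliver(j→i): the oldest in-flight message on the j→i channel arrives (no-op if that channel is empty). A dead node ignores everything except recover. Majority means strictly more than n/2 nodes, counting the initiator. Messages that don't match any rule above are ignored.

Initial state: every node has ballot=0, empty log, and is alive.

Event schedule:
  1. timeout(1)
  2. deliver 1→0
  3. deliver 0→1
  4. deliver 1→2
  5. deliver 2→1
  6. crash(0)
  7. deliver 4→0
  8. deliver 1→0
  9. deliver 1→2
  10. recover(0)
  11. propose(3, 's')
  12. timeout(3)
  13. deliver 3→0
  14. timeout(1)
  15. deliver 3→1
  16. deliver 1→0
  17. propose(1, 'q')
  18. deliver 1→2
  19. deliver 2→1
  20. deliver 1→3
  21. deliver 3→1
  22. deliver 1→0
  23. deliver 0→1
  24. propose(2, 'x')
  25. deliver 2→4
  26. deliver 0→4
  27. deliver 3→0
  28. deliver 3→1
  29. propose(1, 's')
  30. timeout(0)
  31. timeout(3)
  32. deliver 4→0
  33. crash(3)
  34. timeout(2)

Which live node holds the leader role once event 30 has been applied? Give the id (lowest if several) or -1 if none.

1

e1 timeout(1): 1[cand,b=6,-]
e2 deliver 1→0: 0[foll,b=6,-]
e3 deliver 0→1: ·
e4 deliver 1→2: 2[foll,b=6,-]
e5 deliver 2→1: 1[lead,b=6,-]
e6 crash(0): 0[✗foll,b=6,-]
e7 deliver 4→0: ·
e8 deliver 1→0: ·
e9 deliver 1→2: ·
e10 recover(0): 0[foll,b=6,-]
e11 propose(3,'s'): ·
e12 timeout(3): 3[cand,b=8,-]
e13 deliver 3→0: 0[foll,b=8,-]
e14 timeout(1): 1[cand,b=11,-]
e15 deliver 3→1: ·
e16 deliver 1→0: 0[foll,b=11,-]
e17 propose(1,'q'): ·
e18 deliver 1→2: 2[foll,b=11,-]
e19 deliver 2→1: ·
e20 deliver 1→3: ·
e21 deliver 3→1: ·
e22 deliver 1→0: ·
e23 deliver 0→1: 1[lead,b=11,-]
e24 propose(2,'x'): ·
e25 deliver 2→4: ·
e26 deliver 0→4: ·
e27 deliver 3→0: ·
e28 deliver 3→1: ·
e29 propose(1,'s'): ·
e30 timeout(0): 0[cand,b=15,-]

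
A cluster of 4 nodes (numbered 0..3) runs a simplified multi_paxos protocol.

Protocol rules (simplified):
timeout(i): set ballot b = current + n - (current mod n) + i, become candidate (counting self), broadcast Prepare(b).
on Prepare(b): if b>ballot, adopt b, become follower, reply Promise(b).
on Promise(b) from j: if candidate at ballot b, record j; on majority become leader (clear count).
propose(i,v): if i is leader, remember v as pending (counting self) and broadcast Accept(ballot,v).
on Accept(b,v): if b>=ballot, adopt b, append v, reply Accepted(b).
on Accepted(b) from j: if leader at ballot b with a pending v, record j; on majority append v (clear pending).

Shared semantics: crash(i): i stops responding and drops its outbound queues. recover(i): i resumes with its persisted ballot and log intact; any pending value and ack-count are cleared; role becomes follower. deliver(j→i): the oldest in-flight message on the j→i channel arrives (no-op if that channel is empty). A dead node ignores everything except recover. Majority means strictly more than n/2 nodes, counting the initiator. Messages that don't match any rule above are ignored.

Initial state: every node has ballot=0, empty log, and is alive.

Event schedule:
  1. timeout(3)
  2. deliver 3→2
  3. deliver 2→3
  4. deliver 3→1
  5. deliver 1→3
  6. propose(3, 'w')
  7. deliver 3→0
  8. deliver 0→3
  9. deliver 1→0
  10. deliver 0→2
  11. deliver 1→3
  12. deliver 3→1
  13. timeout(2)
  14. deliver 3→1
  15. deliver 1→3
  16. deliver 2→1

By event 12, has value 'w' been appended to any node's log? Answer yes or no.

step 1 timeout(3): 3={cand,b=7,log=-}
step 2 deliver 3→2: 2={foll,b=7,log=-}
step 3 deliver 2→3: —
step 4 deliver 3→1: 1={foll,b=7,log=-}
step 5 deliver 1→3: 3={lead,b=7,log=-}
step 6 propose(3,'w'): —
step 7 deliver 3→0: 0={foll,b=7,log=-}
step 8 deliver 0→3: —
step 9 deliver 1→0: —
step 10 deliver 0→2: —
step 11 deliver 1→3: —
step 12 deliver 3→1: 1={foll,b=7,log=w}

yes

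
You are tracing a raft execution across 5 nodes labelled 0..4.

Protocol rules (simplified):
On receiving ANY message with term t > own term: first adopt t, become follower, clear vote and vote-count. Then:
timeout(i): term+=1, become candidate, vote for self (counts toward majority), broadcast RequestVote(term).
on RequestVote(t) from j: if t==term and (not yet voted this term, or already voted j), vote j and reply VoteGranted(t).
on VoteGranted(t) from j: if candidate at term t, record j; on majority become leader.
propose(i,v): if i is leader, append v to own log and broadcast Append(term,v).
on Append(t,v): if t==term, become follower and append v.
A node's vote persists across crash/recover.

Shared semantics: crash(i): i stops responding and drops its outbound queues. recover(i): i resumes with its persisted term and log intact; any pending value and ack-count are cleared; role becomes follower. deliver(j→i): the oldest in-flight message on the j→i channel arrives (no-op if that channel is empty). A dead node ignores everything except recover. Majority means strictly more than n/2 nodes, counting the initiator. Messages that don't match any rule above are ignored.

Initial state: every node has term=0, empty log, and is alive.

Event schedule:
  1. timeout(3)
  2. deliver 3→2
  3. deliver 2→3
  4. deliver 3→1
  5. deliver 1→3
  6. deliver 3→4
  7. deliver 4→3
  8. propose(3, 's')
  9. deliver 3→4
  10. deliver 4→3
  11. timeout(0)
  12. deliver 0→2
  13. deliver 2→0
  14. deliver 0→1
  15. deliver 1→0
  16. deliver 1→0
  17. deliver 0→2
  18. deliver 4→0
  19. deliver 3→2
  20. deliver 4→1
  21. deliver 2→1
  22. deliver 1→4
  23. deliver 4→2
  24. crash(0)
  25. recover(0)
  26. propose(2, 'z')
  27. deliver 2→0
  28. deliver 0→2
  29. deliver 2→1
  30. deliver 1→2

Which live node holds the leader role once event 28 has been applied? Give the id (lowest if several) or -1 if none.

3

after 1 — timeout(3): n3:cand/t1/[-]
after 2 — deliver 3→2: n2:foll/t1/[-]
after 3 — deliver 2→3: ·
after 4 — deliver 3→1: n1:foll/t1/[-]
after 5 — deliver 1→3: n3:lead/t1/[-]
after 6 — deliver 3→4: n4:foll/t1/[-]
after 7 — deliver 4→3: ·
after 8 — propose(3,'s'): n3:lead/t1/[s]
after 9 — deliver 3→4: n4:foll/t1/[s]
after 10 — deliver 4→3: ·
after 11 — timeout(0): n0:cand/t1/[-]
after 12 — deliver 0→2: ·
after 13 — deliver 2→0: ·
after 14 — deliver 0→1: ·
after 15 — deliver 1→0: ·
after 16 — deliver 1→0: ·
after 17 — deliver 0→2: ·
after 18 — deliver 4→0: ·
after 19 — deliver 3→2: n2:foll/t1/[s]
after 20 — deliver 4→1: ·
after 21 — deliver 2→1: ·
after 22 — deliver 1→4: ·
after 23 — deliver 4→2: ·
after 24 — crash(0): n0:✗cand/t1/[-]
after 25 — recover(0): n0:foll/t1/[-]
after 26 — propose(2,'z'): ·
after 27 — deliver 2→0: ·
after 28 — deliver 0→2: ·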